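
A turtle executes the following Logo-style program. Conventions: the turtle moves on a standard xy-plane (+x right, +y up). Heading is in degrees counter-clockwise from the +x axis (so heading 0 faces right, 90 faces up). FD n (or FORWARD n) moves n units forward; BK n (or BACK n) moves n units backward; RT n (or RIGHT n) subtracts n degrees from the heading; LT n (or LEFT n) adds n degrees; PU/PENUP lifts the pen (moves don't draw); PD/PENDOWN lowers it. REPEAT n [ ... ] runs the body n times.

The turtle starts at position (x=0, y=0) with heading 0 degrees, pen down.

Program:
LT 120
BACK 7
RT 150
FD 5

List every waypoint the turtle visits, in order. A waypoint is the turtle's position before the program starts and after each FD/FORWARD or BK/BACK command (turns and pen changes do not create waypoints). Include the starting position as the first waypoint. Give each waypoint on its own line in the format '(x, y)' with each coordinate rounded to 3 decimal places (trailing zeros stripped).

Answer: (0, 0)
(3.5, -6.062)
(7.83, -8.562)

Derivation:
Executing turtle program step by step:
Start: pos=(0,0), heading=0, pen down
LT 120: heading 0 -> 120
BK 7: (0,0) -> (3.5,-6.062) [heading=120, draw]
RT 150: heading 120 -> 330
FD 5: (3.5,-6.062) -> (7.83,-8.562) [heading=330, draw]
Final: pos=(7.83,-8.562), heading=330, 2 segment(s) drawn
Waypoints (3 total):
(0, 0)
(3.5, -6.062)
(7.83, -8.562)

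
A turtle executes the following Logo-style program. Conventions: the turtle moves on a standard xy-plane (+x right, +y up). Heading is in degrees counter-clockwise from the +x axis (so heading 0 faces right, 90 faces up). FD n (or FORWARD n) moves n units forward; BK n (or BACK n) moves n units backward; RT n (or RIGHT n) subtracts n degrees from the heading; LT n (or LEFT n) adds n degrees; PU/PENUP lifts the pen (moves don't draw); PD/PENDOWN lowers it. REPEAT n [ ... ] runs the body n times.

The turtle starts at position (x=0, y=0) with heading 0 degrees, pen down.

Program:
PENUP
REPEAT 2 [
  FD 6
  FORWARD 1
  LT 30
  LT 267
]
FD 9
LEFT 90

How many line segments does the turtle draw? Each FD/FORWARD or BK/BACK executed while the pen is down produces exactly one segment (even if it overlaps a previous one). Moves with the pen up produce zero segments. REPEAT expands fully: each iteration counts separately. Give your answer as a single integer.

Executing turtle program step by step:
Start: pos=(0,0), heading=0, pen down
PU: pen up
REPEAT 2 [
  -- iteration 1/2 --
  FD 6: (0,0) -> (6,0) [heading=0, move]
  FD 1: (6,0) -> (7,0) [heading=0, move]
  LT 30: heading 0 -> 30
  LT 267: heading 30 -> 297
  -- iteration 2/2 --
  FD 6: (7,0) -> (9.724,-5.346) [heading=297, move]
  FD 1: (9.724,-5.346) -> (10.178,-6.237) [heading=297, move]
  LT 30: heading 297 -> 327
  LT 267: heading 327 -> 234
]
FD 9: (10.178,-6.237) -> (4.888,-13.518) [heading=234, move]
LT 90: heading 234 -> 324
Final: pos=(4.888,-13.518), heading=324, 0 segment(s) drawn
Segments drawn: 0

Answer: 0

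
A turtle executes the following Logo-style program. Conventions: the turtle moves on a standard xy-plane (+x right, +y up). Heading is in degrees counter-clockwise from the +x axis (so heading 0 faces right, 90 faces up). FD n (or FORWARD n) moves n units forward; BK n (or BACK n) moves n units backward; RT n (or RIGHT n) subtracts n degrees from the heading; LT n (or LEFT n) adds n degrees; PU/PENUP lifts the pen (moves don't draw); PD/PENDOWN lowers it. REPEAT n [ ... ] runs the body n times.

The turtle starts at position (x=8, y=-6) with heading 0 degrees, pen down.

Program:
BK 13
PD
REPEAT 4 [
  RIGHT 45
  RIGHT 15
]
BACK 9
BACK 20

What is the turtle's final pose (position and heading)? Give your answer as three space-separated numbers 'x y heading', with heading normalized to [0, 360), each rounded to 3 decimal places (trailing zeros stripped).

Executing turtle program step by step:
Start: pos=(8,-6), heading=0, pen down
BK 13: (8,-6) -> (-5,-6) [heading=0, draw]
PD: pen down
REPEAT 4 [
  -- iteration 1/4 --
  RT 45: heading 0 -> 315
  RT 15: heading 315 -> 300
  -- iteration 2/4 --
  RT 45: heading 300 -> 255
  RT 15: heading 255 -> 240
  -- iteration 3/4 --
  RT 45: heading 240 -> 195
  RT 15: heading 195 -> 180
  -- iteration 4/4 --
  RT 45: heading 180 -> 135
  RT 15: heading 135 -> 120
]
BK 9: (-5,-6) -> (-0.5,-13.794) [heading=120, draw]
BK 20: (-0.5,-13.794) -> (9.5,-31.115) [heading=120, draw]
Final: pos=(9.5,-31.115), heading=120, 3 segment(s) drawn

Answer: 9.5 -31.115 120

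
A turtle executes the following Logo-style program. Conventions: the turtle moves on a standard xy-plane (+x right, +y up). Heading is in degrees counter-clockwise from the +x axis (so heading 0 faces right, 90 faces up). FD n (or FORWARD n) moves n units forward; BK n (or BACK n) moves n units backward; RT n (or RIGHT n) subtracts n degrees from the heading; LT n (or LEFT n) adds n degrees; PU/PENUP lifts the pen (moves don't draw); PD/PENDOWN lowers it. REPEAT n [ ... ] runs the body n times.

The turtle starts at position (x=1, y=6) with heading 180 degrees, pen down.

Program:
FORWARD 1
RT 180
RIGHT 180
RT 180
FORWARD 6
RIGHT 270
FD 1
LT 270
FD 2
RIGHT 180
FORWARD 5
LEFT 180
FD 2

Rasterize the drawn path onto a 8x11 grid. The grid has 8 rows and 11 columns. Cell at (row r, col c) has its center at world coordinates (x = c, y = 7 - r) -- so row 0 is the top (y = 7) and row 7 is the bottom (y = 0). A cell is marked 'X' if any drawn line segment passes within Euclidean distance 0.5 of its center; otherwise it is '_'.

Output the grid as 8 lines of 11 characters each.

Answer: ___XXXXXX__
XXXXXXX____
___________
___________
___________
___________
___________
___________

Derivation:
Segment 0: (1,6) -> (0,6)
Segment 1: (0,6) -> (6,6)
Segment 2: (6,6) -> (6,7)
Segment 3: (6,7) -> (8,7)
Segment 4: (8,7) -> (3,7)
Segment 5: (3,7) -> (5,7)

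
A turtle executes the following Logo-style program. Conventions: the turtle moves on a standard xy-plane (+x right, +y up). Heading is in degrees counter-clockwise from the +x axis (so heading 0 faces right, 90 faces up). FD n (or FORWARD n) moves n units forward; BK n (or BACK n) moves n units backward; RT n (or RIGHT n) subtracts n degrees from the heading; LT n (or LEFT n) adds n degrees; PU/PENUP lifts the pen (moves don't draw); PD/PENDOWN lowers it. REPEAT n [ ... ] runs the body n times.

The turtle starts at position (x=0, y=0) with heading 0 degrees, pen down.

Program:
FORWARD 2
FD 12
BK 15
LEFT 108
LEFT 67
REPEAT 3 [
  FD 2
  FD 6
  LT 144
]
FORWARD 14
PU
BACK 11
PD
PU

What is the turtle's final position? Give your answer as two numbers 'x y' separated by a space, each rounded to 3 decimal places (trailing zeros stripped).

Executing turtle program step by step:
Start: pos=(0,0), heading=0, pen down
FD 2: (0,0) -> (2,0) [heading=0, draw]
FD 12: (2,0) -> (14,0) [heading=0, draw]
BK 15: (14,0) -> (-1,0) [heading=0, draw]
LT 108: heading 0 -> 108
LT 67: heading 108 -> 175
REPEAT 3 [
  -- iteration 1/3 --
  FD 2: (-1,0) -> (-2.992,0.174) [heading=175, draw]
  FD 6: (-2.992,0.174) -> (-8.97,0.697) [heading=175, draw]
  LT 144: heading 175 -> 319
  -- iteration 2/3 --
  FD 2: (-8.97,0.697) -> (-7.46,-0.615) [heading=319, draw]
  FD 6: (-7.46,-0.615) -> (-2.932,-4.551) [heading=319, draw]
  LT 144: heading 319 -> 103
  -- iteration 3/3 --
  FD 2: (-2.932,-4.551) -> (-3.382,-2.602) [heading=103, draw]
  FD 6: (-3.382,-2.602) -> (-4.731,3.244) [heading=103, draw]
  LT 144: heading 103 -> 247
]
FD 14: (-4.731,3.244) -> (-10.202,-9.643) [heading=247, draw]
PU: pen up
BK 11: (-10.202,-9.643) -> (-5.904,0.482) [heading=247, move]
PD: pen down
PU: pen up
Final: pos=(-5.904,0.482), heading=247, 10 segment(s) drawn

Answer: -5.904 0.482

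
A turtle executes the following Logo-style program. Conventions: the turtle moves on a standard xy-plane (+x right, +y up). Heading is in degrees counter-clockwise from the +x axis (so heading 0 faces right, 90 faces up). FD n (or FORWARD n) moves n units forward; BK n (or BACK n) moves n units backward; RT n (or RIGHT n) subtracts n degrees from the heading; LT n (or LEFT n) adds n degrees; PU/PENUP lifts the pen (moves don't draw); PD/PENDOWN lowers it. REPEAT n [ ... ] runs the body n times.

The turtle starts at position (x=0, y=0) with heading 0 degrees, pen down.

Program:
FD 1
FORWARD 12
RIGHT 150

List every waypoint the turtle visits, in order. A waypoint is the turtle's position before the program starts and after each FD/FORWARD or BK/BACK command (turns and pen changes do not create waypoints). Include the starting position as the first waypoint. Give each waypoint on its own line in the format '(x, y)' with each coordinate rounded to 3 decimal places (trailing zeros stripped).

Executing turtle program step by step:
Start: pos=(0,0), heading=0, pen down
FD 1: (0,0) -> (1,0) [heading=0, draw]
FD 12: (1,0) -> (13,0) [heading=0, draw]
RT 150: heading 0 -> 210
Final: pos=(13,0), heading=210, 2 segment(s) drawn
Waypoints (3 total):
(0, 0)
(1, 0)
(13, 0)

Answer: (0, 0)
(1, 0)
(13, 0)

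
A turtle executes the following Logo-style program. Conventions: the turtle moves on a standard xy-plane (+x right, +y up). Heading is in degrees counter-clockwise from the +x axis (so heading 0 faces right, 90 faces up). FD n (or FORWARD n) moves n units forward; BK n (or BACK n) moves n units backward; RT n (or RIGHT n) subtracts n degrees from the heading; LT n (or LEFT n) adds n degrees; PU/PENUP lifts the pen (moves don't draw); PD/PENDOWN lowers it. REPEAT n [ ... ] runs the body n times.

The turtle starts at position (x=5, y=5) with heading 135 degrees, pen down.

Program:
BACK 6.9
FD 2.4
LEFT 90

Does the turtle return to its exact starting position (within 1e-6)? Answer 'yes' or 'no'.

Executing turtle program step by step:
Start: pos=(5,5), heading=135, pen down
BK 6.9: (5,5) -> (9.879,0.121) [heading=135, draw]
FD 2.4: (9.879,0.121) -> (8.182,1.818) [heading=135, draw]
LT 90: heading 135 -> 225
Final: pos=(8.182,1.818), heading=225, 2 segment(s) drawn

Start position: (5, 5)
Final position: (8.182, 1.818)
Distance = 4.5; >= 1e-6 -> NOT closed

Answer: no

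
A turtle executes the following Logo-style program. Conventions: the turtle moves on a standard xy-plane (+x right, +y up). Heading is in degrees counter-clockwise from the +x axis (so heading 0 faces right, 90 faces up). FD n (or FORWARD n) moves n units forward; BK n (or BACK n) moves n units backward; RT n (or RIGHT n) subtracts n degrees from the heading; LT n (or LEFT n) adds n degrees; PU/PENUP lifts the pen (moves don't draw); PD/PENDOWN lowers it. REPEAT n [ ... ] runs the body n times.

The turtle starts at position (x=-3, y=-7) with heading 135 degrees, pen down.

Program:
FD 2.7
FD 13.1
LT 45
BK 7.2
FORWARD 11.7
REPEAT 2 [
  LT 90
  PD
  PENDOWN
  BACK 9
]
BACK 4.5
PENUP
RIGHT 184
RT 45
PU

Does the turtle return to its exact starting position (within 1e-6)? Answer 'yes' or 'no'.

Executing turtle program step by step:
Start: pos=(-3,-7), heading=135, pen down
FD 2.7: (-3,-7) -> (-4.909,-5.091) [heading=135, draw]
FD 13.1: (-4.909,-5.091) -> (-14.172,4.172) [heading=135, draw]
LT 45: heading 135 -> 180
BK 7.2: (-14.172,4.172) -> (-6.972,4.172) [heading=180, draw]
FD 11.7: (-6.972,4.172) -> (-18.672,4.172) [heading=180, draw]
REPEAT 2 [
  -- iteration 1/2 --
  LT 90: heading 180 -> 270
  PD: pen down
  PD: pen down
  BK 9: (-18.672,4.172) -> (-18.672,13.172) [heading=270, draw]
  -- iteration 2/2 --
  LT 90: heading 270 -> 0
  PD: pen down
  PD: pen down
  BK 9: (-18.672,13.172) -> (-27.672,13.172) [heading=0, draw]
]
BK 4.5: (-27.672,13.172) -> (-32.172,13.172) [heading=0, draw]
PU: pen up
RT 184: heading 0 -> 176
RT 45: heading 176 -> 131
PU: pen up
Final: pos=(-32.172,13.172), heading=131, 7 segment(s) drawn

Start position: (-3, -7)
Final position: (-32.172, 13.172)
Distance = 35.467; >= 1e-6 -> NOT closed

Answer: no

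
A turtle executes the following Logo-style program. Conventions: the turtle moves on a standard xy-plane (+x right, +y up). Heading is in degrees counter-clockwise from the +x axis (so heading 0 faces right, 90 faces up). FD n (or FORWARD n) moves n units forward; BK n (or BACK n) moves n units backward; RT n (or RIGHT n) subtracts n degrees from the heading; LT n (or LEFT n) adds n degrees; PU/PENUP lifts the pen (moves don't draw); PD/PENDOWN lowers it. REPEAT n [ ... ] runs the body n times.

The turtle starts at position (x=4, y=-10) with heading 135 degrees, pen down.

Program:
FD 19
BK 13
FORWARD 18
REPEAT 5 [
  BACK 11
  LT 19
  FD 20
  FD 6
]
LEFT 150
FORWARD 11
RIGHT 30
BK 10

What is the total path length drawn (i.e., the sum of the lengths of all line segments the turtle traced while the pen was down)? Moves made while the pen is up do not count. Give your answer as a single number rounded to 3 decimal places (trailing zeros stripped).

Answer: 256

Derivation:
Executing turtle program step by step:
Start: pos=(4,-10), heading=135, pen down
FD 19: (4,-10) -> (-9.435,3.435) [heading=135, draw]
BK 13: (-9.435,3.435) -> (-0.243,-5.757) [heading=135, draw]
FD 18: (-0.243,-5.757) -> (-12.971,6.971) [heading=135, draw]
REPEAT 5 [
  -- iteration 1/5 --
  BK 11: (-12.971,6.971) -> (-5.192,-0.808) [heading=135, draw]
  LT 19: heading 135 -> 154
  FD 20: (-5.192,-0.808) -> (-23.168,7.96) [heading=154, draw]
  FD 6: (-23.168,7.96) -> (-28.561,10.59) [heading=154, draw]
  -- iteration 2/5 --
  BK 11: (-28.561,10.59) -> (-18.674,5.768) [heading=154, draw]
  LT 19: heading 154 -> 173
  FD 20: (-18.674,5.768) -> (-38.525,8.205) [heading=173, draw]
  FD 6: (-38.525,8.205) -> (-44.48,8.937) [heading=173, draw]
  -- iteration 3/5 --
  BK 11: (-44.48,8.937) -> (-33.562,7.596) [heading=173, draw]
  LT 19: heading 173 -> 192
  FD 20: (-33.562,7.596) -> (-53.125,3.438) [heading=192, draw]
  FD 6: (-53.125,3.438) -> (-58.994,2.19) [heading=192, draw]
  -- iteration 4/5 --
  BK 11: (-58.994,2.19) -> (-48.235,4.477) [heading=192, draw]
  LT 19: heading 192 -> 211
  FD 20: (-48.235,4.477) -> (-65.378,-5.823) [heading=211, draw]
  FD 6: (-65.378,-5.823) -> (-70.521,-8.914) [heading=211, draw]
  -- iteration 5/5 --
  BK 11: (-70.521,-8.914) -> (-61.092,-3.248) [heading=211, draw]
  LT 19: heading 211 -> 230
  FD 20: (-61.092,-3.248) -> (-73.948,-18.569) [heading=230, draw]
  FD 6: (-73.948,-18.569) -> (-77.805,-23.165) [heading=230, draw]
]
LT 150: heading 230 -> 20
FD 11: (-77.805,-23.165) -> (-67.468,-19.403) [heading=20, draw]
RT 30: heading 20 -> 350
BK 10: (-67.468,-19.403) -> (-77.316,-17.667) [heading=350, draw]
Final: pos=(-77.316,-17.667), heading=350, 20 segment(s) drawn

Segment lengths:
  seg 1: (4,-10) -> (-9.435,3.435), length = 19
  seg 2: (-9.435,3.435) -> (-0.243,-5.757), length = 13
  seg 3: (-0.243,-5.757) -> (-12.971,6.971), length = 18
  seg 4: (-12.971,6.971) -> (-5.192,-0.808), length = 11
  seg 5: (-5.192,-0.808) -> (-23.168,7.96), length = 20
  seg 6: (-23.168,7.96) -> (-28.561,10.59), length = 6
  seg 7: (-28.561,10.59) -> (-18.674,5.768), length = 11
  seg 8: (-18.674,5.768) -> (-38.525,8.205), length = 20
  seg 9: (-38.525,8.205) -> (-44.48,8.937), length = 6
  seg 10: (-44.48,8.937) -> (-33.562,7.596), length = 11
  seg 11: (-33.562,7.596) -> (-53.125,3.438), length = 20
  seg 12: (-53.125,3.438) -> (-58.994,2.19), length = 6
  seg 13: (-58.994,2.19) -> (-48.235,4.477), length = 11
  seg 14: (-48.235,4.477) -> (-65.378,-5.823), length = 20
  seg 15: (-65.378,-5.823) -> (-70.521,-8.914), length = 6
  seg 16: (-70.521,-8.914) -> (-61.092,-3.248), length = 11
  seg 17: (-61.092,-3.248) -> (-73.948,-18.569), length = 20
  seg 18: (-73.948,-18.569) -> (-77.805,-23.165), length = 6
  seg 19: (-77.805,-23.165) -> (-67.468,-19.403), length = 11
  seg 20: (-67.468,-19.403) -> (-77.316,-17.667), length = 10
Total = 256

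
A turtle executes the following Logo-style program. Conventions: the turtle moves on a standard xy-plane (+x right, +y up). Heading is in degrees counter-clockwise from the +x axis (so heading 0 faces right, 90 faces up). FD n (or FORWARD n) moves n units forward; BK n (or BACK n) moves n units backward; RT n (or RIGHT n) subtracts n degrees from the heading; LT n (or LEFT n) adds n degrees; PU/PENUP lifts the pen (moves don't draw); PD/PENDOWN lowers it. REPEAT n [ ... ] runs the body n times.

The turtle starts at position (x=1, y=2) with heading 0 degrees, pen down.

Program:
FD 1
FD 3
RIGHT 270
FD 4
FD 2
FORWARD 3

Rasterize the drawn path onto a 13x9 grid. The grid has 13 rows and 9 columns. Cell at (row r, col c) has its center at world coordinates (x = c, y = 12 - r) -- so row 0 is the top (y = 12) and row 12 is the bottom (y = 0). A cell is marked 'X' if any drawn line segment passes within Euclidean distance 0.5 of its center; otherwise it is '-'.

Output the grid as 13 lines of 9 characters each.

Answer: ---------
-----X---
-----X---
-----X---
-----X---
-----X---
-----X---
-----X---
-----X---
-----X---
-XXXXX---
---------
---------

Derivation:
Segment 0: (1,2) -> (2,2)
Segment 1: (2,2) -> (5,2)
Segment 2: (5,2) -> (5,6)
Segment 3: (5,6) -> (5,8)
Segment 4: (5,8) -> (5,11)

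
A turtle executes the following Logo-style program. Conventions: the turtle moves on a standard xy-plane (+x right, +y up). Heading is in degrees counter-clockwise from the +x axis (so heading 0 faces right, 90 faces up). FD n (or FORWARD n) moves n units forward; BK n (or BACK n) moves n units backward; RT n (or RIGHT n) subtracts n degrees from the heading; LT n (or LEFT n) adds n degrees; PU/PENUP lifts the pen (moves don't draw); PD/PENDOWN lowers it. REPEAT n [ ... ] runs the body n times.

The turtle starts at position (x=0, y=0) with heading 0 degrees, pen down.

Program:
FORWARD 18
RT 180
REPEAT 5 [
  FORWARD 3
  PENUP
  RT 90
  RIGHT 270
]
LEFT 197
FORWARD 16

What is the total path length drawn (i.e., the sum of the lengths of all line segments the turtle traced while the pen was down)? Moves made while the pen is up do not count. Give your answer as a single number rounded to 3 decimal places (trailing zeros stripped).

Executing turtle program step by step:
Start: pos=(0,0), heading=0, pen down
FD 18: (0,0) -> (18,0) [heading=0, draw]
RT 180: heading 0 -> 180
REPEAT 5 [
  -- iteration 1/5 --
  FD 3: (18,0) -> (15,0) [heading=180, draw]
  PU: pen up
  RT 90: heading 180 -> 90
  RT 270: heading 90 -> 180
  -- iteration 2/5 --
  FD 3: (15,0) -> (12,0) [heading=180, move]
  PU: pen up
  RT 90: heading 180 -> 90
  RT 270: heading 90 -> 180
  -- iteration 3/5 --
  FD 3: (12,0) -> (9,0) [heading=180, move]
  PU: pen up
  RT 90: heading 180 -> 90
  RT 270: heading 90 -> 180
  -- iteration 4/5 --
  FD 3: (9,0) -> (6,0) [heading=180, move]
  PU: pen up
  RT 90: heading 180 -> 90
  RT 270: heading 90 -> 180
  -- iteration 5/5 --
  FD 3: (6,0) -> (3,0) [heading=180, move]
  PU: pen up
  RT 90: heading 180 -> 90
  RT 270: heading 90 -> 180
]
LT 197: heading 180 -> 17
FD 16: (3,0) -> (18.301,4.678) [heading=17, move]
Final: pos=(18.301,4.678), heading=17, 2 segment(s) drawn

Segment lengths:
  seg 1: (0,0) -> (18,0), length = 18
  seg 2: (18,0) -> (15,0), length = 3
Total = 21

Answer: 21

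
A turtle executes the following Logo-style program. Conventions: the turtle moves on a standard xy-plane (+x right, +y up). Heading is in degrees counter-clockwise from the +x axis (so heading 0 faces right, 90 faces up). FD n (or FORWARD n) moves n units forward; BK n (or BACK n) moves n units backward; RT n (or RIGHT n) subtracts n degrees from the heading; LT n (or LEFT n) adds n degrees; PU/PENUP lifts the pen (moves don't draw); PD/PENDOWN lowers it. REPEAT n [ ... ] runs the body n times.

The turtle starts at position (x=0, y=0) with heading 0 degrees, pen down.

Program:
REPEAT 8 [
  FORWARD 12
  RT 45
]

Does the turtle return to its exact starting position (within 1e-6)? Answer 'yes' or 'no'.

Executing turtle program step by step:
Start: pos=(0,0), heading=0, pen down
REPEAT 8 [
  -- iteration 1/8 --
  FD 12: (0,0) -> (12,0) [heading=0, draw]
  RT 45: heading 0 -> 315
  -- iteration 2/8 --
  FD 12: (12,0) -> (20.485,-8.485) [heading=315, draw]
  RT 45: heading 315 -> 270
  -- iteration 3/8 --
  FD 12: (20.485,-8.485) -> (20.485,-20.485) [heading=270, draw]
  RT 45: heading 270 -> 225
  -- iteration 4/8 --
  FD 12: (20.485,-20.485) -> (12,-28.971) [heading=225, draw]
  RT 45: heading 225 -> 180
  -- iteration 5/8 --
  FD 12: (12,-28.971) -> (0,-28.971) [heading=180, draw]
  RT 45: heading 180 -> 135
  -- iteration 6/8 --
  FD 12: (0,-28.971) -> (-8.485,-20.485) [heading=135, draw]
  RT 45: heading 135 -> 90
  -- iteration 7/8 --
  FD 12: (-8.485,-20.485) -> (-8.485,-8.485) [heading=90, draw]
  RT 45: heading 90 -> 45
  -- iteration 8/8 --
  FD 12: (-8.485,-8.485) -> (0,0) [heading=45, draw]
  RT 45: heading 45 -> 0
]
Final: pos=(0,0), heading=0, 8 segment(s) drawn

Start position: (0, 0)
Final position: (0, 0)
Distance = 0; < 1e-6 -> CLOSED

Answer: yes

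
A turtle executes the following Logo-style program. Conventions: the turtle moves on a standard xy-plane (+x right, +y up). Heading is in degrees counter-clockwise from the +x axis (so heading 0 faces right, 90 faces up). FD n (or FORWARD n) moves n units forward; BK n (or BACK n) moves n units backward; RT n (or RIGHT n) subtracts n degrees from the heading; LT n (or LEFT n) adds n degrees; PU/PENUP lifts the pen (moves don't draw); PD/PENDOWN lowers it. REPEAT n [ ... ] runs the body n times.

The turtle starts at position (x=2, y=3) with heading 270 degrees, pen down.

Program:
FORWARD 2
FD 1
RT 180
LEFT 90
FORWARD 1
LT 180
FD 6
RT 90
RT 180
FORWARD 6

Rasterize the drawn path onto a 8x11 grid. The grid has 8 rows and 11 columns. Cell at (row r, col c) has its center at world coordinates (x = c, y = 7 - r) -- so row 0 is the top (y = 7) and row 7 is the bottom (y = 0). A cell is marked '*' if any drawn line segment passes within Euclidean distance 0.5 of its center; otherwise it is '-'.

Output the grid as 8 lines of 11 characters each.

Answer: -----------
-------*---
-------*---
-------*---
--*----*---
--*----*---
--*----*---
-*******---

Derivation:
Segment 0: (2,3) -> (2,1)
Segment 1: (2,1) -> (2,0)
Segment 2: (2,0) -> (1,0)
Segment 3: (1,0) -> (7,-0)
Segment 4: (7,-0) -> (7,6)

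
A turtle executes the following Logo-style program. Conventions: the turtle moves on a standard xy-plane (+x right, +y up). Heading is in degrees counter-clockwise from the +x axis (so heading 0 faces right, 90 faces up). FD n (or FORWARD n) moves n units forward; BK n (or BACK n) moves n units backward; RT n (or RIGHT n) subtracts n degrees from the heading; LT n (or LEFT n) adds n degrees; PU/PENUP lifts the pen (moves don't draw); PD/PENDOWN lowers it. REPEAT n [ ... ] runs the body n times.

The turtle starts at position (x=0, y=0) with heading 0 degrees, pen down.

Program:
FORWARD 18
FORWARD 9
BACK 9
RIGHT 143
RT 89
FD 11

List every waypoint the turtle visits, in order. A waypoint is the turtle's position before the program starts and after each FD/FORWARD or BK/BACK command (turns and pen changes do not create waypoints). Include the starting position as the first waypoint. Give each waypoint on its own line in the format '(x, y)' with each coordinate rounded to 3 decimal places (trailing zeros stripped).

Answer: (0, 0)
(18, 0)
(27, 0)
(18, 0)
(11.228, 8.668)

Derivation:
Executing turtle program step by step:
Start: pos=(0,0), heading=0, pen down
FD 18: (0,0) -> (18,0) [heading=0, draw]
FD 9: (18,0) -> (27,0) [heading=0, draw]
BK 9: (27,0) -> (18,0) [heading=0, draw]
RT 143: heading 0 -> 217
RT 89: heading 217 -> 128
FD 11: (18,0) -> (11.228,8.668) [heading=128, draw]
Final: pos=(11.228,8.668), heading=128, 4 segment(s) drawn
Waypoints (5 total):
(0, 0)
(18, 0)
(27, 0)
(18, 0)
(11.228, 8.668)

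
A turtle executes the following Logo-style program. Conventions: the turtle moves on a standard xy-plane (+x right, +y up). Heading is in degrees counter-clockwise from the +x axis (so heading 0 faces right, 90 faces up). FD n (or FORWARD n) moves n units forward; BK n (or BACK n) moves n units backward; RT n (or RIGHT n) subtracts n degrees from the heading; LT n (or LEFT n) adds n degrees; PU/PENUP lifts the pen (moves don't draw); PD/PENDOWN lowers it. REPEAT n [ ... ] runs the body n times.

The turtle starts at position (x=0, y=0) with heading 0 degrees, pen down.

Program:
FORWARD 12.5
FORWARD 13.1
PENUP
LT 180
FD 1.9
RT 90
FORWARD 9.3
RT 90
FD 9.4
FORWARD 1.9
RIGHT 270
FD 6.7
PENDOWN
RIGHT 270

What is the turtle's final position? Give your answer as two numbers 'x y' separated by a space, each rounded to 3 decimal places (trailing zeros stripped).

Answer: 35 16

Derivation:
Executing turtle program step by step:
Start: pos=(0,0), heading=0, pen down
FD 12.5: (0,0) -> (12.5,0) [heading=0, draw]
FD 13.1: (12.5,0) -> (25.6,0) [heading=0, draw]
PU: pen up
LT 180: heading 0 -> 180
FD 1.9: (25.6,0) -> (23.7,0) [heading=180, move]
RT 90: heading 180 -> 90
FD 9.3: (23.7,0) -> (23.7,9.3) [heading=90, move]
RT 90: heading 90 -> 0
FD 9.4: (23.7,9.3) -> (33.1,9.3) [heading=0, move]
FD 1.9: (33.1,9.3) -> (35,9.3) [heading=0, move]
RT 270: heading 0 -> 90
FD 6.7: (35,9.3) -> (35,16) [heading=90, move]
PD: pen down
RT 270: heading 90 -> 180
Final: pos=(35,16), heading=180, 2 segment(s) drawn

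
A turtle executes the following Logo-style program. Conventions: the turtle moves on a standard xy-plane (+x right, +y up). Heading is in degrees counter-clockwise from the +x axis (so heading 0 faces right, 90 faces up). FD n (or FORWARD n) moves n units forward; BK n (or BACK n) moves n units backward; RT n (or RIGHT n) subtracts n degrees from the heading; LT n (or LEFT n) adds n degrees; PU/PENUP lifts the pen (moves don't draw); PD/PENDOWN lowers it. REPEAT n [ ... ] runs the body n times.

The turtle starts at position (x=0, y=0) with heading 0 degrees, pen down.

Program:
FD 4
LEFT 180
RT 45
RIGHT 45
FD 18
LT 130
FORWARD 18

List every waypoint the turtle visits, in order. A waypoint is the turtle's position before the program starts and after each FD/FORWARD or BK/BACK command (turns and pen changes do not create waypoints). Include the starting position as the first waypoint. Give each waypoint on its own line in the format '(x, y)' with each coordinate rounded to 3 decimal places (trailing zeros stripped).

Answer: (0, 0)
(4, 0)
(4, 18)
(-9.789, 6.43)

Derivation:
Executing turtle program step by step:
Start: pos=(0,0), heading=0, pen down
FD 4: (0,0) -> (4,0) [heading=0, draw]
LT 180: heading 0 -> 180
RT 45: heading 180 -> 135
RT 45: heading 135 -> 90
FD 18: (4,0) -> (4,18) [heading=90, draw]
LT 130: heading 90 -> 220
FD 18: (4,18) -> (-9.789,6.43) [heading=220, draw]
Final: pos=(-9.789,6.43), heading=220, 3 segment(s) drawn
Waypoints (4 total):
(0, 0)
(4, 0)
(4, 18)
(-9.789, 6.43)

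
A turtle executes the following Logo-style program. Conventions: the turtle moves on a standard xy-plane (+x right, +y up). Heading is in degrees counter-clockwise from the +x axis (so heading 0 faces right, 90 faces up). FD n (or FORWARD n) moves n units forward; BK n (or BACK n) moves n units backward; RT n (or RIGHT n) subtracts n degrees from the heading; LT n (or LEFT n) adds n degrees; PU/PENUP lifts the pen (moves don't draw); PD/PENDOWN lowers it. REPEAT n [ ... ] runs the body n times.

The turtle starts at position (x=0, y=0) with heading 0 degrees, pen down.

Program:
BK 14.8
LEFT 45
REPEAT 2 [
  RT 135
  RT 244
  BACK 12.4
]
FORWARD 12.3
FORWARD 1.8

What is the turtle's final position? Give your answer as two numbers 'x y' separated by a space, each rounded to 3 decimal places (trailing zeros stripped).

Answer: -24.258 -5.229

Derivation:
Executing turtle program step by step:
Start: pos=(0,0), heading=0, pen down
BK 14.8: (0,0) -> (-14.8,0) [heading=0, draw]
LT 45: heading 0 -> 45
REPEAT 2 [
  -- iteration 1/2 --
  RT 135: heading 45 -> 270
  RT 244: heading 270 -> 26
  BK 12.4: (-14.8,0) -> (-25.945,-5.436) [heading=26, draw]
  -- iteration 2/2 --
  RT 135: heading 26 -> 251
  RT 244: heading 251 -> 7
  BK 12.4: (-25.945,-5.436) -> (-38.253,-6.947) [heading=7, draw]
]
FD 12.3: (-38.253,-6.947) -> (-26.044,-5.448) [heading=7, draw]
FD 1.8: (-26.044,-5.448) -> (-24.258,-5.229) [heading=7, draw]
Final: pos=(-24.258,-5.229), heading=7, 5 segment(s) drawn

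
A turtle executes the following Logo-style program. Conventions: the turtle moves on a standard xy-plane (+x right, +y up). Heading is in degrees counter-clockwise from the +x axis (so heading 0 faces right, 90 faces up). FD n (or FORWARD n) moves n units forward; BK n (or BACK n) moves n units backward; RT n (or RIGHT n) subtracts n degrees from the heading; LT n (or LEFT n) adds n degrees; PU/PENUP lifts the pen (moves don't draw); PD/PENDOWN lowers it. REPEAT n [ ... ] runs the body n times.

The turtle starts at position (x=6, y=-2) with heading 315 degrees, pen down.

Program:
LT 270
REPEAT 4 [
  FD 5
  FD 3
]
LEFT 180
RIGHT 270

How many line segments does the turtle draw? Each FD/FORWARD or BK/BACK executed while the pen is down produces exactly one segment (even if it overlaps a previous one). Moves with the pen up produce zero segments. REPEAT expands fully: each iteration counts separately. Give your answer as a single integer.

Executing turtle program step by step:
Start: pos=(6,-2), heading=315, pen down
LT 270: heading 315 -> 225
REPEAT 4 [
  -- iteration 1/4 --
  FD 5: (6,-2) -> (2.464,-5.536) [heading=225, draw]
  FD 3: (2.464,-5.536) -> (0.343,-7.657) [heading=225, draw]
  -- iteration 2/4 --
  FD 5: (0.343,-7.657) -> (-3.192,-11.192) [heading=225, draw]
  FD 3: (-3.192,-11.192) -> (-5.314,-13.314) [heading=225, draw]
  -- iteration 3/4 --
  FD 5: (-5.314,-13.314) -> (-8.849,-16.849) [heading=225, draw]
  FD 3: (-8.849,-16.849) -> (-10.971,-18.971) [heading=225, draw]
  -- iteration 4/4 --
  FD 5: (-10.971,-18.971) -> (-14.506,-22.506) [heading=225, draw]
  FD 3: (-14.506,-22.506) -> (-16.627,-24.627) [heading=225, draw]
]
LT 180: heading 225 -> 45
RT 270: heading 45 -> 135
Final: pos=(-16.627,-24.627), heading=135, 8 segment(s) drawn
Segments drawn: 8

Answer: 8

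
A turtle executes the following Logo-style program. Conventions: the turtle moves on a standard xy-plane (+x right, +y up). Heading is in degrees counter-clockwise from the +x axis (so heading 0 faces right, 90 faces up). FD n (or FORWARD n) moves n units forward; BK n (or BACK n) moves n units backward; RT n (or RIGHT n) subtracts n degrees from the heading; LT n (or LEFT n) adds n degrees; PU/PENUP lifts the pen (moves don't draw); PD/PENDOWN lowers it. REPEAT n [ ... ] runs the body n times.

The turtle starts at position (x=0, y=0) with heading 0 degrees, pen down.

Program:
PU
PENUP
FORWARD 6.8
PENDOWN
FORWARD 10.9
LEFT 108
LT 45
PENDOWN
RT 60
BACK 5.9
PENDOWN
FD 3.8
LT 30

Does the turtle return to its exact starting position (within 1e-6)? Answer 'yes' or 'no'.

Executing turtle program step by step:
Start: pos=(0,0), heading=0, pen down
PU: pen up
PU: pen up
FD 6.8: (0,0) -> (6.8,0) [heading=0, move]
PD: pen down
FD 10.9: (6.8,0) -> (17.7,0) [heading=0, draw]
LT 108: heading 0 -> 108
LT 45: heading 108 -> 153
PD: pen down
RT 60: heading 153 -> 93
BK 5.9: (17.7,0) -> (18.009,-5.892) [heading=93, draw]
PD: pen down
FD 3.8: (18.009,-5.892) -> (17.81,-2.097) [heading=93, draw]
LT 30: heading 93 -> 123
Final: pos=(17.81,-2.097), heading=123, 3 segment(s) drawn

Start position: (0, 0)
Final position: (17.81, -2.097)
Distance = 17.933; >= 1e-6 -> NOT closed

Answer: no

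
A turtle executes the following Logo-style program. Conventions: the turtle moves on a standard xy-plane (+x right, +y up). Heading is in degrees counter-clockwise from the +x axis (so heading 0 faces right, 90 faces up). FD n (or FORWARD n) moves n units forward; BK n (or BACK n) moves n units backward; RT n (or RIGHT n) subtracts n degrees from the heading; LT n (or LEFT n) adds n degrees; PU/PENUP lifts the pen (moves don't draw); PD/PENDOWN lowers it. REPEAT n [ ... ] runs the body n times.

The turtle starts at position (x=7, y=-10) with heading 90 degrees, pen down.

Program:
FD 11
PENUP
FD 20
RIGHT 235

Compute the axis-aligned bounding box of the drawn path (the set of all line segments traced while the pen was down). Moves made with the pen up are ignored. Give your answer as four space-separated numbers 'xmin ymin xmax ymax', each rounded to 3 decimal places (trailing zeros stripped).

Executing turtle program step by step:
Start: pos=(7,-10), heading=90, pen down
FD 11: (7,-10) -> (7,1) [heading=90, draw]
PU: pen up
FD 20: (7,1) -> (7,21) [heading=90, move]
RT 235: heading 90 -> 215
Final: pos=(7,21), heading=215, 1 segment(s) drawn

Segment endpoints: x in {7, 7}, y in {-10, 1}
xmin=7, ymin=-10, xmax=7, ymax=1

Answer: 7 -10 7 1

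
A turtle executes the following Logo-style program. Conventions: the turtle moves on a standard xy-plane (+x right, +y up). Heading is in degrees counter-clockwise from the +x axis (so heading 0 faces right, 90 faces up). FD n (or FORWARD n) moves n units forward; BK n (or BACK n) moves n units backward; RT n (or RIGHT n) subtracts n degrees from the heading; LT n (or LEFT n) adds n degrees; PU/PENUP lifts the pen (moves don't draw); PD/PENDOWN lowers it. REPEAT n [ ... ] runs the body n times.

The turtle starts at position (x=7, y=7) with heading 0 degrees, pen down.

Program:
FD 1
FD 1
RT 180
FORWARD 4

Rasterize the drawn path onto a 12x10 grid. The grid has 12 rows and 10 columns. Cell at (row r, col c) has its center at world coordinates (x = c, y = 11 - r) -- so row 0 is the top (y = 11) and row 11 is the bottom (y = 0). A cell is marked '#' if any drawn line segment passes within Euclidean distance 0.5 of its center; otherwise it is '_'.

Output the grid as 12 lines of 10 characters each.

Segment 0: (7,7) -> (8,7)
Segment 1: (8,7) -> (9,7)
Segment 2: (9,7) -> (5,7)

Answer: __________
__________
__________
__________
_____#####
__________
__________
__________
__________
__________
__________
__________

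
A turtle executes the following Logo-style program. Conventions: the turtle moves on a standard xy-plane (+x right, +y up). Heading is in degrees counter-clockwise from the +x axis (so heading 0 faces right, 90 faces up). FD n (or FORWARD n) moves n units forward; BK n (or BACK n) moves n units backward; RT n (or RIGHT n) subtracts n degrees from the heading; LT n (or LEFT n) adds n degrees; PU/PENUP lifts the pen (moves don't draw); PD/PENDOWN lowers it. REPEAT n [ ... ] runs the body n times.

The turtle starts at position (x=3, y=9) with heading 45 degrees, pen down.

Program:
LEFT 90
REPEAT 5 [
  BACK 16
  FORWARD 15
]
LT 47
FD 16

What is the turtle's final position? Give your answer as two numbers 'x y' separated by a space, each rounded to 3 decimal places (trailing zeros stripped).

Answer: -9.455 4.906

Derivation:
Executing turtle program step by step:
Start: pos=(3,9), heading=45, pen down
LT 90: heading 45 -> 135
REPEAT 5 [
  -- iteration 1/5 --
  BK 16: (3,9) -> (14.314,-2.314) [heading=135, draw]
  FD 15: (14.314,-2.314) -> (3.707,8.293) [heading=135, draw]
  -- iteration 2/5 --
  BK 16: (3.707,8.293) -> (15.021,-3.021) [heading=135, draw]
  FD 15: (15.021,-3.021) -> (4.414,7.586) [heading=135, draw]
  -- iteration 3/5 --
  BK 16: (4.414,7.586) -> (15.728,-3.728) [heading=135, draw]
  FD 15: (15.728,-3.728) -> (5.121,6.879) [heading=135, draw]
  -- iteration 4/5 --
  BK 16: (5.121,6.879) -> (16.435,-4.435) [heading=135, draw]
  FD 15: (16.435,-4.435) -> (5.828,6.172) [heading=135, draw]
  -- iteration 5/5 --
  BK 16: (5.828,6.172) -> (17.142,-5.142) [heading=135, draw]
  FD 15: (17.142,-5.142) -> (6.536,5.464) [heading=135, draw]
]
LT 47: heading 135 -> 182
FD 16: (6.536,5.464) -> (-9.455,4.906) [heading=182, draw]
Final: pos=(-9.455,4.906), heading=182, 11 segment(s) drawn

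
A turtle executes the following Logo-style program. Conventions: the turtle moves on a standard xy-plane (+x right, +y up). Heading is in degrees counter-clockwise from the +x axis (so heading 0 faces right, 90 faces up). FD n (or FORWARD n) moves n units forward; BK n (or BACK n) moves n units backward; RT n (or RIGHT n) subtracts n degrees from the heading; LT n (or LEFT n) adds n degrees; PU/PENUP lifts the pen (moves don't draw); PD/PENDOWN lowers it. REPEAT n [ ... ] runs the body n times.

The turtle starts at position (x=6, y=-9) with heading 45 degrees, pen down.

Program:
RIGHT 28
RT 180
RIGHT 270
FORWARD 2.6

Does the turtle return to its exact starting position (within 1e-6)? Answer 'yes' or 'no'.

Executing turtle program step by step:
Start: pos=(6,-9), heading=45, pen down
RT 28: heading 45 -> 17
RT 180: heading 17 -> 197
RT 270: heading 197 -> 287
FD 2.6: (6,-9) -> (6.76,-11.486) [heading=287, draw]
Final: pos=(6.76,-11.486), heading=287, 1 segment(s) drawn

Start position: (6, -9)
Final position: (6.76, -11.486)
Distance = 2.6; >= 1e-6 -> NOT closed

Answer: no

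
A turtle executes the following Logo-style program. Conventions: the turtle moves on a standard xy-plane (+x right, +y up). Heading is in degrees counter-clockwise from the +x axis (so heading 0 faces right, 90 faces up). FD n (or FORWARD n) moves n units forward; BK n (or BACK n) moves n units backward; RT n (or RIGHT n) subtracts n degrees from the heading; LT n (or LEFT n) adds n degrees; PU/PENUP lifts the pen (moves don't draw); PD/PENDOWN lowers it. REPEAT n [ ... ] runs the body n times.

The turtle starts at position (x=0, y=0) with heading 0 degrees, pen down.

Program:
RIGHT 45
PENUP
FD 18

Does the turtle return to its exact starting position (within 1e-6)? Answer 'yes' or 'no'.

Answer: no

Derivation:
Executing turtle program step by step:
Start: pos=(0,0), heading=0, pen down
RT 45: heading 0 -> 315
PU: pen up
FD 18: (0,0) -> (12.728,-12.728) [heading=315, move]
Final: pos=(12.728,-12.728), heading=315, 0 segment(s) drawn

Start position: (0, 0)
Final position: (12.728, -12.728)
Distance = 18; >= 1e-6 -> NOT closed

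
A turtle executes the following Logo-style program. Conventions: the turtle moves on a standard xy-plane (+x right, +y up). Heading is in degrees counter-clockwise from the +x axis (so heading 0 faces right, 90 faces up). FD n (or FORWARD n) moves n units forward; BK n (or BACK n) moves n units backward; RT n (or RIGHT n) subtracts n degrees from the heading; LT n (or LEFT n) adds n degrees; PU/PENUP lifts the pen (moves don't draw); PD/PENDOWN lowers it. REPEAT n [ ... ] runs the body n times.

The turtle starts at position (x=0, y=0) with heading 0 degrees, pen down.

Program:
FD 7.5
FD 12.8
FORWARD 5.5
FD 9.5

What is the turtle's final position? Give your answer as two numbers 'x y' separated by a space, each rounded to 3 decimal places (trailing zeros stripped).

Answer: 35.3 0

Derivation:
Executing turtle program step by step:
Start: pos=(0,0), heading=0, pen down
FD 7.5: (0,0) -> (7.5,0) [heading=0, draw]
FD 12.8: (7.5,0) -> (20.3,0) [heading=0, draw]
FD 5.5: (20.3,0) -> (25.8,0) [heading=0, draw]
FD 9.5: (25.8,0) -> (35.3,0) [heading=0, draw]
Final: pos=(35.3,0), heading=0, 4 segment(s) drawn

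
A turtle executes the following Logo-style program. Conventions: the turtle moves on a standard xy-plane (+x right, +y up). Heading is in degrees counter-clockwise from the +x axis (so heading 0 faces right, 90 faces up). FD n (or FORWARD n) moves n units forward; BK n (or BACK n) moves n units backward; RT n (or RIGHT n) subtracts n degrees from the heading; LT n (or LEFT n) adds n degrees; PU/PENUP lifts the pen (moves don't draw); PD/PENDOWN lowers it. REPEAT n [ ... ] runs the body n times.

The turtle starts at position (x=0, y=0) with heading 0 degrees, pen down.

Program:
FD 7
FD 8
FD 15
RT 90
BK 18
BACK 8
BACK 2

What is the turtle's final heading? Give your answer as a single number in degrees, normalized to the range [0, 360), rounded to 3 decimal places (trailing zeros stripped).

Executing turtle program step by step:
Start: pos=(0,0), heading=0, pen down
FD 7: (0,0) -> (7,0) [heading=0, draw]
FD 8: (7,0) -> (15,0) [heading=0, draw]
FD 15: (15,0) -> (30,0) [heading=0, draw]
RT 90: heading 0 -> 270
BK 18: (30,0) -> (30,18) [heading=270, draw]
BK 8: (30,18) -> (30,26) [heading=270, draw]
BK 2: (30,26) -> (30,28) [heading=270, draw]
Final: pos=(30,28), heading=270, 6 segment(s) drawn

Answer: 270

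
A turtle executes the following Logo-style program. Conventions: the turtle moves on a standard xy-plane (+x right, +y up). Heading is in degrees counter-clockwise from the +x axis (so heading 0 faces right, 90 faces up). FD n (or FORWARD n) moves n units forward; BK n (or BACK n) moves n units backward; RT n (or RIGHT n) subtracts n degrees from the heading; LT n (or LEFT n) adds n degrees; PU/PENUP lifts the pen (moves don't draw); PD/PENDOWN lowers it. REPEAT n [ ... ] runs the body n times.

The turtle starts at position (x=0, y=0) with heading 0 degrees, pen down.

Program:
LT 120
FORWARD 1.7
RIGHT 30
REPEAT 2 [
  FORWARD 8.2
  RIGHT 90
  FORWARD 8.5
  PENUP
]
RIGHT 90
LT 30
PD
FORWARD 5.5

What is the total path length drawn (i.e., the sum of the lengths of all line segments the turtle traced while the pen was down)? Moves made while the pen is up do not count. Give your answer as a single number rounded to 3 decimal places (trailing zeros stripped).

Answer: 23.9

Derivation:
Executing turtle program step by step:
Start: pos=(0,0), heading=0, pen down
LT 120: heading 0 -> 120
FD 1.7: (0,0) -> (-0.85,1.472) [heading=120, draw]
RT 30: heading 120 -> 90
REPEAT 2 [
  -- iteration 1/2 --
  FD 8.2: (-0.85,1.472) -> (-0.85,9.672) [heading=90, draw]
  RT 90: heading 90 -> 0
  FD 8.5: (-0.85,9.672) -> (7.65,9.672) [heading=0, draw]
  PU: pen up
  -- iteration 2/2 --
  FD 8.2: (7.65,9.672) -> (15.85,9.672) [heading=0, move]
  RT 90: heading 0 -> 270
  FD 8.5: (15.85,9.672) -> (15.85,1.172) [heading=270, move]
  PU: pen up
]
RT 90: heading 270 -> 180
LT 30: heading 180 -> 210
PD: pen down
FD 5.5: (15.85,1.172) -> (11.087,-1.578) [heading=210, draw]
Final: pos=(11.087,-1.578), heading=210, 4 segment(s) drawn

Segment lengths:
  seg 1: (0,0) -> (-0.85,1.472), length = 1.7
  seg 2: (-0.85,1.472) -> (-0.85,9.672), length = 8.2
  seg 3: (-0.85,9.672) -> (7.65,9.672), length = 8.5
  seg 4: (15.85,1.172) -> (11.087,-1.578), length = 5.5
Total = 23.9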